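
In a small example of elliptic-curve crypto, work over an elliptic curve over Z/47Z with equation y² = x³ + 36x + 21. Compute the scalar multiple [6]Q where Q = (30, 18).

(21, 36)

Double-and-add on 6 = (110)₂. Start with Q = (30, 18) for the leading 1-bit.
double: tangent at (30, 18): λ = (3·30² + 36)/(2·18) ≡ 10/36. 36⁻¹ ≡ 17 (mod 47) since 36·17 = 612 ≡ 1, so λ ≡ 10·17 ≡ 29.
  x = λ² - 30 - 30 = 841 - 60 ≡ 29; y = λ·(30 - 29) - 18 ≡ 11. → (29, 11)
add Q: (29, 11) + (30, 18). λ = (18 - 11)/(30 - 29) ≡ 7/1 mod 47. 1⁻¹ ≡ 1 (mod 47), so λ ≡ 7.
  x = λ² - 29 - 30 = 49 - 59 ≡ 37; y = λ·(29 - 37) - 11 ≡ 27. → (37, 27)
double: tangent at (37, 27): λ = (3·37² + 36)/(2·27) ≡ 7/7. 7⁻¹ ≡ 27 (mod 47), so λ ≡ 7·27 ≡ 1.
  x = λ² - 37 - 37 = 1 - 74 ≡ 21; y = λ·(37 - 21) - 27 ≡ 36. → (21, 36)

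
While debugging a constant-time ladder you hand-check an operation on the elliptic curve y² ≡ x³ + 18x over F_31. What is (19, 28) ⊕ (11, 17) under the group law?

(19, 28) + (11, 17). λ = (17 - 28)/(11 - 19) ≡ 20/23 mod 31. 23⁻¹ ≡ 27 (mod 31), so λ ≡ 13.
  x = λ² - 19 - 11 = 169 - 30 ≡ 15; y = λ·(19 - 15) - 28 ≡ 24. → (15, 24)

(15, 24)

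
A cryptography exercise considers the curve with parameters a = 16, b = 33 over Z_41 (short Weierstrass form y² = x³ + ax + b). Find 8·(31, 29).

(14, 7)

Write P = (31, 29).
Repeated addition: build up to 8P.
2P: tangent at (31, 29): λ = (3·31² + 16)/(2·29) ≡ 29/17. 17⁻¹ ≡ 29 (mod 41), so λ ≡ 29·29 ≡ 21.
  x = λ² - 31 - 31 = 441 - 62 ≡ 10; y = λ·(31 - 10) - 29 ≡ 2. → (10, 2)
3P: (10, 2) + (31, 29). λ = (29 - 2)/(31 - 10) ≡ 27/21 mod 41. 21⁻¹ ≡ 2 (mod 41) since 21·2 = 42 ≡ 1, so λ ≡ 13.
  x = λ² - 10 - 31 = 169 - 41 ≡ 5; y = λ·(10 - 5) - 2 ≡ 22. → (5, 22)
4P: (5, 22) + (31, 29). λ = (29 - 22)/(31 - 5) ≡ 7/26 mod 41. 26⁻¹ ≡ 30 (mod 41), so λ ≡ 5.
  x = λ² - 5 - 31 = 25 - 36 ≡ 30; y = λ·(5 - 30) - 22 ≡ 17. → (30, 17)
5P: (30, 17) + (31, 29). λ = (29 - 17)/(31 - 30) ≡ 12/1 mod 41. 1⁻¹ ≡ 1 (mod 41), so λ ≡ 12.
  x = λ² - 30 - 31 = 144 - 61 ≡ 1; y = λ·(30 - 1) - 17 ≡ 3. → (1, 3)
6P: (1, 3) + (31, 29). λ = (29 - 3)/(31 - 1) ≡ 26/30 mod 41. 30⁻¹ ≡ 26 (mod 41), so λ ≡ 20.
  x = λ² - 1 - 31 = 400 - 32 ≡ 40; y = λ·(1 - 40) - 3 ≡ 37. → (40, 37)
7P: (40, 37) + (31, 29). λ = (29 - 37)/(31 - 40) ≡ 33/32 mod 41. 32⁻¹ ≡ 9 (mod 41), so λ ≡ 10.
  x = λ² - 40 - 31 = 100 - 71 ≡ 29; y = λ·(40 - 29) - 37 ≡ 32. → (29, 32)
8P: (29, 32) + (31, 29). λ = (29 - 32)/(31 - 29) ≡ 38/2 mod 41. 2⁻¹ ≡ 21 (mod 41), so λ ≡ 19.
  x = λ² - 29 - 31 = 361 - 60 ≡ 14; y = λ·(29 - 14) - 32 ≡ 7. → (14, 7)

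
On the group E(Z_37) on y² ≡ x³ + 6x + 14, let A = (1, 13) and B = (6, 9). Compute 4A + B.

(17, 16)

First 4A:
Double-and-add on 4 = (100)₂. Start with A = (1, 13) for the leading 1-bit.
double: tangent at (1, 13): λ = (3·1² + 6)/(2·13) ≡ 9/26. 26⁻¹ ≡ 10 (mod 37) since 26·10 = 260 ≡ 1, so λ ≡ 9·10 ≡ 16.
  x = λ² - 1 - 1 = 256 - 2 ≡ 32; y = λ·(1 - 32) - 13 ≡ 9. → (32, 9)
double: tangent at (32, 9): λ = (3·32² + 6)/(2·9) ≡ 7/18. 18⁻¹ ≡ 35 (mod 37), so λ ≡ 7·35 ≡ 23.
  x = λ² - 32 - 32 = 529 - 64 ≡ 21; y = λ·(32 - 21) - 9 ≡ 22. → (21, 22)
4A = (21, 22).
Finally 4A + B:
(21, 22) + (6, 9). λ = (9 - 22)/(6 - 21) ≡ 24/22 mod 37. 22⁻¹ ≡ 32 (mod 37), so λ ≡ 28.
  x = λ² - 21 - 6 = 784 - 27 ≡ 17; y = λ·(21 - 17) - 22 ≡ 16. → (17, 16)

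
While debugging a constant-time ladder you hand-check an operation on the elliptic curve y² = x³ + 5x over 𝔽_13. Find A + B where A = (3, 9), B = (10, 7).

(3, 9) + (10, 7). λ = (7 - 9)/(10 - 3) ≡ 11/7 mod 13. 7⁻¹ ≡ 2 (mod 13), so λ ≡ 9.
  x = λ² - 3 - 10 = 81 - 13 ≡ 3; y = λ·(3 - 3) - 9 ≡ 4. → (3, 4)

(3, 4)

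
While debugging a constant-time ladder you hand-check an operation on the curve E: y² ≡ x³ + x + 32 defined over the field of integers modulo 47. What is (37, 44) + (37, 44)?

(0, 19)

tangent at (37, 44): λ = (3·37² + 1)/(2·44) ≡ 19/41. 41⁻¹ ≡ 39 (mod 47), so λ ≡ 19·39 ≡ 36.
  x = λ² - 37 - 37 = 1296 - 74 ≡ 0; y = λ·(37 - 0) - 44 ≡ 19. → (0, 19)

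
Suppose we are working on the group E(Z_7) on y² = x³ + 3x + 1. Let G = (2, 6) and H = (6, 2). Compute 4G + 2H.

First 4G:
Repeated addition: build up to 4G.
2G: tangent at (2, 6): λ = (3·2² + 3)/(2·6) ≡ 1/5. 5⁻¹ ≡ 3 (mod 7) since 5·3 = 15 ≡ 1, so λ ≡ 1·3 ≡ 3.
  x = λ² - 2 - 2 = 9 - 4 ≡ 5; y = λ·(2 - 5) - 6 ≡ 6. → (5, 6)
3G: (5, 6) + (2, 6). λ = (6 - 6)/(2 - 5) ≡ 0/4 mod 7. 4⁻¹ ≡ 2 (mod 7), so λ ≡ 0.
  x = λ² - 5 - 2 = 0 - 7 ≡ 0; y = λ·(5 - 0) - 6 ≡ 1. → (0, 1)
4G: (0, 1) + (2, 6). λ = (6 - 1)/(2 - 0) ≡ 5/2 mod 7. 2⁻¹ ≡ 4 (mod 7) since 2·4 = 8 ≡ 1, so λ ≡ 6.
  x = λ² - 0 - 2 = 36 - 2 ≡ 6; y = λ·(0 - 6) - 1 ≡ 5. → (6, 5)
4G = (6, 5).
Next 2H:
Repeated addition: build up to 2H.
2H: tangent at (6, 2): λ = (3·6² + 3)/(2·2) ≡ 6/4. 4⁻¹ ≡ 2 (mod 7), so λ ≡ 6·2 ≡ 5.
  x = λ² - 6 - 6 = 25 - 12 ≡ 6; y = λ·(6 - 6) - 2 ≡ 5. → (6, 5)
2H = (6, 5).
Finally 4G + 2H:
tangent at (6, 5): λ = (3·6² + 3)/(2·5) ≡ 6/3. 3⁻¹ ≡ 5 (mod 7), so λ ≡ 6·5 ≡ 2.
  x = λ² - 6 - 6 = 4 - 12 ≡ 6; y = λ·(6 - 6) - 5 ≡ 2. → (6, 2)

(6, 2)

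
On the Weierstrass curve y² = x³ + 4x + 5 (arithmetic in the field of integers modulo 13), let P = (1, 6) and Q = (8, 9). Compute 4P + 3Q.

First 4P:
Repeated addition: build up to 4P.
2P: tangent at (1, 6): λ = (3·1² + 4)/(2·6) ≡ 7/12. 12⁻¹ ≡ 12 (mod 13) since 12·12 = 144 ≡ 1, so λ ≡ 7·12 ≡ 6.
  x = λ² - 1 - 1 = 36 - 2 ≡ 8; y = λ·(1 - 8) - 6 ≡ 4. → (8, 4)
3P: (8, 4) + (1, 6). λ = (6 - 4)/(1 - 8) ≡ 2/6 mod 13. 6⁻¹ ≡ 11 (mod 13) since 6·11 = 66 ≡ 1, so λ ≡ 9.
  x = λ² - 8 - 1 = 81 - 9 ≡ 7; y = λ·(8 - 7) - 4 ≡ 5. → (7, 5)
4P: (7, 5) + (1, 6). λ = (6 - 5)/(1 - 7) ≡ 1/7 mod 13. 7⁻¹ ≡ 2 (mod 13) since 7·2 = 14 ≡ 1, so λ ≡ 2.
  x = λ² - 7 - 1 = 4 - 8 ≡ 9; y = λ·(7 - 9) - 5 ≡ 4. → (9, 4)
4P = (9, 4).
Next 3Q:
Repeated addition: build up to 3Q.
2Q: tangent at (8, 9): λ = (3·8² + 4)/(2·9) ≡ 1/5. 5⁻¹ ≡ 8 (mod 13), so λ ≡ 1·8 ≡ 8.
  x = λ² - 8 - 8 = 64 - 16 ≡ 9; y = λ·(8 - 9) - 9 ≡ 9. → (9, 9)
3Q: (9, 9) + (8, 9). λ = (9 - 9)/(8 - 9) ≡ 0/12 mod 13. 12⁻¹ ≡ 12 (mod 13), so λ ≡ 0.
  x = λ² - 9 - 8 = 0 - 17 ≡ 9; y = λ·(9 - 9) - 9 ≡ 4. → (9, 4)
3Q = (9, 4).
Finally 4P + 3Q:
tangent at (9, 4): λ = (3·9² + 4)/(2·4) ≡ 0/8. 8⁻¹ ≡ 5 (mod 13), so λ ≡ 0·5 ≡ 0.
  x = λ² - 9 - 9 = 0 - 18 ≡ 8; y = λ·(9 - 8) - 4 ≡ 9. → (8, 9)

(8, 9)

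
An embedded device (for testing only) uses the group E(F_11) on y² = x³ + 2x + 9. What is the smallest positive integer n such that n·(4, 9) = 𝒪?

2P: tangent at (4, 9): λ = (3·4² + 2)/(2·9) ≡ 6/7. 7⁻¹ ≡ 8 (mod 11) since 7·8 = 56 ≡ 1, so λ ≡ 6·8 ≡ 4.
  x = λ² - 4 - 4 = 16 - 8 ≡ 8; y = λ·(4 - 8) - 9 ≡ 8. → (8, 8)
3P: (8, 8) + (4, 9). λ = (9 - 8)/(4 - 8) ≡ 1/7 mod 11. 7⁻¹ ≡ 8 (mod 11) since 7·8 = 56 ≡ 1, so λ ≡ 8.
  x = λ² - 8 - 4 = 64 - 12 ≡ 8; y = λ·(8 - 8) - 8 ≡ 3. → (8, 3)
4P: (8, 3) + (4, 9). λ = (9 - 3)/(4 - 8) ≡ 6/7 mod 11. 7⁻¹ ≡ 8 (mod 11) since 7·8 = 56 ≡ 1, so λ ≡ 4.
  x = λ² - 8 - 4 = 16 - 12 ≡ 4; y = λ·(8 - 4) - 3 ≡ 2. → (4, 2)
5P: (4, 2) + (4, 9): same x and y₁ ≡ -y₂, so the sum is 𝒪.
5P = 𝒪, so the order is 5.

5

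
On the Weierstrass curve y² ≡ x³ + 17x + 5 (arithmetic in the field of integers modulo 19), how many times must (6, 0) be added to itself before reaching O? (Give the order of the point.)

2P: (6, 0) + (6, 0): same x and y₁ ≡ -y₂, so the sum is O.
2P = O, so the order is 2.

2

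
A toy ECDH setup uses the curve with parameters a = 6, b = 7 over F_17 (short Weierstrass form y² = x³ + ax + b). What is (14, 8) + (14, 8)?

tangent at (14, 8): λ = (3·14² + 6)/(2·8) ≡ 16/16. 16⁻¹ ≡ 16 (mod 17), so λ ≡ 16·16 ≡ 1.
  x = λ² - 14 - 14 = 1 - 28 ≡ 7; y = λ·(14 - 7) - 8 ≡ 16. → (7, 16)

(7, 16)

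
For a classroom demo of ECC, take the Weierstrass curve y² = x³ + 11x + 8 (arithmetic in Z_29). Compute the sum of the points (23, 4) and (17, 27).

(19, 0)

(23, 4) + (17, 27). λ = (27 - 4)/(17 - 23) ≡ 23/23 mod 29. 23⁻¹ ≡ 24 (mod 29), so λ ≡ 1.
  x = λ² - 23 - 17 = 1 - 40 ≡ 19; y = λ·(23 - 19) - 4 ≡ 0. → (19, 0)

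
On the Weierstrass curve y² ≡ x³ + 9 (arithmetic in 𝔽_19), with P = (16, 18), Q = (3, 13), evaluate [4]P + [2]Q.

First 4P:
Double-and-add on 4 = (100)₂. Start with P = (16, 18) for the leading 1-bit.
double: tangent at (16, 18): λ = (3·16² + 0)/(2·18) ≡ 8/17. 17⁻¹ ≡ 9 (mod 19), so λ ≡ 8·9 ≡ 15.
  x = λ² - 16 - 16 = 225 - 32 ≡ 3; y = λ·(16 - 3) - 18 ≡ 6. → (3, 6)
double: tangent at (3, 6): λ = (3·3² + 0)/(2·6) ≡ 8/12. 12⁻¹ ≡ 8 (mod 19) since 12·8 = 96 ≡ 1, so λ ≡ 8·8 ≡ 7.
  x = λ² - 3 - 3 = 49 - 6 ≡ 5; y = λ·(3 - 5) - 6 ≡ 18. → (5, 18)
4P = (5, 18).
Next 2Q:
Repeated addition: build up to 2Q.
2Q: tangent at (3, 13): λ = (3·3² + 0)/(2·13) ≡ 8/7. 7⁻¹ ≡ 11 (mod 19), so λ ≡ 8·11 ≡ 12.
  x = λ² - 3 - 3 = 144 - 6 ≡ 5; y = λ·(3 - 5) - 13 ≡ 1. → (5, 1)
2Q = (5, 1).
Finally 4P + 2Q:
(5, 18) + (5, 1): same x and y₁ ≡ -y₂, so the sum is ∞.

O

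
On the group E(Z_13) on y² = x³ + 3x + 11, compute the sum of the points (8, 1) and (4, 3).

(8, 1) + (4, 3). λ = (3 - 1)/(4 - 8) ≡ 2/9 mod 13. 9⁻¹ ≡ 3 (mod 13), so λ ≡ 6.
  x = λ² - 8 - 4 = 36 - 12 ≡ 11; y = λ·(8 - 11) - 1 ≡ 7. → (11, 7)

(11, 7)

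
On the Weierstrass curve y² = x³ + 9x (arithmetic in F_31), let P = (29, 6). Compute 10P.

Double-and-add on 10 = (1010)₂. Start with P = (29, 6) for the leading 1-bit.
double: tangent at (29, 6): λ = (3·29² + 9)/(2·6) ≡ 21/12. 12⁻¹ ≡ 13 (mod 31), so λ ≡ 21·13 ≡ 25.
  x = λ² - 29 - 29 = 625 - 58 ≡ 9; y = λ·(29 - 9) - 6 ≡ 29. → (9, 29)
double: tangent at (9, 29): λ = (3·9² + 9)/(2·29) ≡ 4/27. 27⁻¹ ≡ 23 (mod 31), so λ ≡ 4·23 ≡ 30.
  x = λ² - 9 - 9 = 900 - 18 ≡ 14; y = λ·(9 - 14) - 29 ≡ 7. → (14, 7)
add P: (14, 7) + (29, 6). λ = (6 - 7)/(29 - 14) ≡ 30/15 mod 31. 15⁻¹ ≡ 29 (mod 31), so λ ≡ 2.
  x = λ² - 14 - 29 = 4 - 43 ≡ 23; y = λ·(14 - 23) - 7 ≡ 6. → (23, 6)
double: tangent at (23, 6): λ = (3·23² + 9)/(2·6) ≡ 15/12. 12⁻¹ ≡ 13 (mod 31) since 12·13 = 156 ≡ 1, so λ ≡ 15·13 ≡ 9.
  x = λ² - 23 - 23 = 81 - 46 ≡ 4; y = λ·(23 - 4) - 6 ≡ 10. → (4, 10)

(4, 10)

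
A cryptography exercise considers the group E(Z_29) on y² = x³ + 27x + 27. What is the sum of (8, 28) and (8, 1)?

O

The two points share x = 8 and their y-coordinates satisfy 28 + 1 ≡ 0 (mod 29), so they are inverses. Their sum is the point at infinity.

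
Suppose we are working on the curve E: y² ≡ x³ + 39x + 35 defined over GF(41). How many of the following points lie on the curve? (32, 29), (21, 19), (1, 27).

1

(32, 29): 29² ≡ 21, rhs ≡ 21 → on.
(21, 19): 19² ≡ 33, rhs ≡ 29 → off.
(1, 27): 27² ≡ 32, rhs ≡ 34 → off.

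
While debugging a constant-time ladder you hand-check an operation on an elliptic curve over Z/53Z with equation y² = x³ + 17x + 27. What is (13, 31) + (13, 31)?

tangent at (13, 31): λ = (3·13² + 17)/(2·31) ≡ 47/9. 9⁻¹ ≡ 6 (mod 53) since 9·6 = 54 ≡ 1, so λ ≡ 47·6 ≡ 17.
  x = λ² - 13 - 13 = 289 - 26 ≡ 51; y = λ·(13 - 51) - 31 ≡ 12. → (51, 12)

(51, 12)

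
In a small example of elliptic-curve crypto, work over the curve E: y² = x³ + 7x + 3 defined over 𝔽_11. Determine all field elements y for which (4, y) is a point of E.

none

x³ + 7x + 3 = 95 ≡ 7 (mod 11).
7 is a non-residue mod 11; no y exists.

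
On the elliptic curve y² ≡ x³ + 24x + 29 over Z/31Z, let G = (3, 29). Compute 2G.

tangent at (3, 29): λ = (3·3² + 24)/(2·29) ≡ 20/27. 27⁻¹ ≡ 23 (mod 31), so λ ≡ 20·23 ≡ 26.
  x = λ² - 3 - 3 = 676 - 6 ≡ 19; y = λ·(3 - 19) - 29 ≡ 20. → (19, 20)

(19, 20)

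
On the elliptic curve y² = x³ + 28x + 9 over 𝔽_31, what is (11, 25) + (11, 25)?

tangent at (11, 25): λ = (3·11² + 28)/(2·25) ≡ 19/19. 19⁻¹ ≡ 18 (mod 31) since 19·18 = 342 ≡ 1, so λ ≡ 19·18 ≡ 1.
  x = λ² - 11 - 11 = 1 - 22 ≡ 10; y = λ·(11 - 10) - 25 ≡ 7. → (10, 7)

(10, 7)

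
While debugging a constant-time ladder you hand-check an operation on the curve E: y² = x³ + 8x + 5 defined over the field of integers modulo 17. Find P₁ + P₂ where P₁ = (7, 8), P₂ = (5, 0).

(4, 4)

(7, 8) + (5, 0). λ = (0 - 8)/(5 - 7) ≡ 9/15 mod 17. 15⁻¹ ≡ 8 (mod 17), so λ ≡ 4.
  x = λ² - 7 - 5 = 16 - 12 ≡ 4; y = λ·(7 - 4) - 8 ≡ 4. → (4, 4)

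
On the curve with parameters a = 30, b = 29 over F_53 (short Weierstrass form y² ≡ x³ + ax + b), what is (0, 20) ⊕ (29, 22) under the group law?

(0, 20) + (29, 22). λ = (22 - 20)/(29 - 0) ≡ 2/29 mod 53. 29⁻¹ ≡ 11 (mod 53) since 29·11 = 319 ≡ 1, so λ ≡ 22.
  x = λ² - 0 - 29 = 484 - 29 ≡ 31; y = λ·(0 - 31) - 20 ≡ 40. → (31, 40)

(31, 40)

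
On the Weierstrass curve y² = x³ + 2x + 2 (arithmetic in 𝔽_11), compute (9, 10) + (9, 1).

O

The two points share x = 9 and their y-coordinates satisfy 10 + 1 ≡ 0 (mod 11), so they are inverses. Their sum is O.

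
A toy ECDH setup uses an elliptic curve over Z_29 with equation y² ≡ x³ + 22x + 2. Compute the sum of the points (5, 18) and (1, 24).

(5, 18) + (1, 24). λ = (24 - 18)/(1 - 5) ≡ 6/25 mod 29. 25⁻¹ ≡ 7 (mod 29), so λ ≡ 13.
  x = λ² - 5 - 1 = 169 - 6 ≡ 18; y = λ·(5 - 18) - 18 ≡ 16. → (18, 16)

(18, 16)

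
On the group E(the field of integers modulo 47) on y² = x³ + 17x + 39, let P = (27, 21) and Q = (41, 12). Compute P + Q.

(27, 21) + (41, 12). λ = (12 - 21)/(41 - 27) ≡ 38/14 mod 47. 14⁻¹ ≡ 37 (mod 47), so λ ≡ 43.
  x = λ² - 27 - 41 = 1849 - 68 ≡ 42; y = λ·(27 - 42) - 21 ≡ 39. → (42, 39)

(42, 39)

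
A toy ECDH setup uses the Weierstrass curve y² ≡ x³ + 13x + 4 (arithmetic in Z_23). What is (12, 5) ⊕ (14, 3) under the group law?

(12, 5) + (14, 3). λ = (3 - 5)/(14 - 12) ≡ 21/2 mod 23. 2⁻¹ ≡ 12 (mod 23) since 2·12 = 24 ≡ 1, so λ ≡ 22.
  x = λ² - 12 - 14 = 484 - 26 ≡ 21; y = λ·(12 - 21) - 5 ≡ 4. → (21, 4)

(21, 4)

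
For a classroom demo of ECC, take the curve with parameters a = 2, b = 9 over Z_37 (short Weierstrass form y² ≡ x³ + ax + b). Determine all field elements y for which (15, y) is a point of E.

11, 26

x³ + 2x + 9 = 3414 ≡ 10 (mod 37).
Square roots of 10 mod 37: 11 and 26 (since 11² = 121 ≡ 10).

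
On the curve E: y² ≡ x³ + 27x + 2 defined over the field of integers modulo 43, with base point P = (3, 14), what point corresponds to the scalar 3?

Repeated addition: build up to 3P.
2P: tangent at (3, 14): λ = (3·3² + 27)/(2·14) ≡ 11/28. 28⁻¹ ≡ 20 (mod 43) since 28·20 = 560 ≡ 1, so λ ≡ 11·20 ≡ 5.
  x = λ² - 3 - 3 = 25 - 6 ≡ 19; y = λ·(3 - 19) - 14 ≡ 35. → (19, 35)
3P: (19, 35) + (3, 14). λ = (14 - 35)/(3 - 19) ≡ 22/27 mod 43. 27⁻¹ ≡ 8 (mod 43) since 27·8 = 216 ≡ 1, so λ ≡ 4.
  x = λ² - 19 - 3 = 16 - 22 ≡ 37; y = λ·(19 - 37) - 35 ≡ 22. → (37, 22)

(37, 22)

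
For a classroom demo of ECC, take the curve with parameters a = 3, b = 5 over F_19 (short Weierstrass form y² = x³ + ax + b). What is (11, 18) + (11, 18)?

tangent at (11, 18): λ = (3·11² + 3)/(2·18) ≡ 5/17. 17⁻¹ ≡ 9 (mod 19) since 17·9 = 153 ≡ 1, so λ ≡ 5·9 ≡ 7.
  x = λ² - 11 - 11 = 49 - 22 ≡ 8; y = λ·(11 - 8) - 18 ≡ 3. → (8, 3)

(8, 3)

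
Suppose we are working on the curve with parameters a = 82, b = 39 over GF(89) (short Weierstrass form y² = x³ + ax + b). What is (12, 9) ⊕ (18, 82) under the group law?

(76, 43)

(12, 9) + (18, 82). λ = (82 - 9)/(18 - 12) ≡ 73/6 mod 89. 6⁻¹ ≡ 15 (mod 89), so λ ≡ 27.
  x = λ² - 12 - 18 = 729 - 30 ≡ 76; y = λ·(12 - 76) - 9 ≡ 43. → (76, 43)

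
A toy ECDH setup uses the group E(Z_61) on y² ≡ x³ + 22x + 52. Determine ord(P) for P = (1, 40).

2P: tangent at (1, 40): λ = (3·1² + 22)/(2·40) ≡ 25/19. 19⁻¹ ≡ 45 (mod 61) since 19·45 = 855 ≡ 1, so λ ≡ 25·45 ≡ 27.
  x = λ² - 1 - 1 = 729 - 2 ≡ 56; y = λ·(1 - 56) - 40 ≡ 0. → (56, 0)
3P: (56, 0) + (1, 40). λ = (40 - 0)/(1 - 56) ≡ 40/6 mod 61. 6⁻¹ ≡ 51 (mod 61), so λ ≡ 27.
  x = λ² - 56 - 1 = 729 - 57 ≡ 1; y = λ·(56 - 1) - 0 ≡ 21. → (1, 21)
4P: (1, 21) + (1, 40): same x and y₁ ≡ -y₂, so the sum is 𝒪.
4P = 𝒪, so the order is 4.

4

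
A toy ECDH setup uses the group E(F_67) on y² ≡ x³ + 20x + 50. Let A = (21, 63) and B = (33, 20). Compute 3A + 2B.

(60, 6)

First 3A:
Repeated addition: build up to 3A.
2A: tangent at (21, 63): λ = (3·21² + 20)/(2·63) ≡ 3/59. 59⁻¹ ≡ 25 (mod 67) since 59·25 = 1475 ≡ 1, so λ ≡ 3·25 ≡ 8.
  x = λ² - 21 - 21 = 64 - 42 ≡ 22; y = λ·(21 - 22) - 63 ≡ 63. → (22, 63)
3A: (22, 63) + (21, 63). λ = (63 - 63)/(21 - 22) ≡ 0/66 mod 67. 66⁻¹ ≡ 66 (mod 67) since 66·66 = 4356 ≡ 1, so λ ≡ 0.
  x = λ² - 22 - 21 = 0 - 43 ≡ 24; y = λ·(22 - 24) - 63 ≡ 4. → (24, 4)
3A = (24, 4).
Next 2B:
Repeated addition: build up to 2B.
2B: tangent at (33, 20): λ = (3·33² + 20)/(2·20) ≡ 4/40. 40⁻¹ ≡ 62 (mod 67), so λ ≡ 4·62 ≡ 47.
  x = λ² - 33 - 33 = 2209 - 66 ≡ 66; y = λ·(33 - 66) - 20 ≡ 37. → (66, 37)
2B = (66, 37).
Finally 3A + 2B:
(24, 4) + (66, 37). λ = (37 - 4)/(66 - 24) ≡ 33/42 mod 67. 42⁻¹ ≡ 8 (mod 67), so λ ≡ 63.
  x = λ² - 24 - 66 = 3969 - 90 ≡ 60; y = λ·(24 - 60) - 4 ≡ 6. → (60, 6)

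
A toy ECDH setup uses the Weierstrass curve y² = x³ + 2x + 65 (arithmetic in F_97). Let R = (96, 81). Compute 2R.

(33, 88)

tangent at (96, 81): λ = (3·96² + 2)/(2·81) ≡ 5/65. 65⁻¹ ≡ 3 (mod 97) since 65·3 = 195 ≡ 1, so λ ≡ 5·3 ≡ 15.
  x = λ² - 96 - 96 = 225 - 192 ≡ 33; y = λ·(96 - 33) - 81 ≡ 88. → (33, 88)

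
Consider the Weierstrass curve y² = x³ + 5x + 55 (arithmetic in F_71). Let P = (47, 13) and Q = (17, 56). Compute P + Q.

(47, 13) + (17, 56). λ = (56 - 13)/(17 - 47) ≡ 43/41 mod 71. 41⁻¹ ≡ 26 (mod 71) since 41·26 = 1066 ≡ 1, so λ ≡ 53.
  x = λ² - 47 - 17 = 2809 - 64 ≡ 47; y = λ·(47 - 47) - 13 ≡ 58. → (47, 58)

(47, 58)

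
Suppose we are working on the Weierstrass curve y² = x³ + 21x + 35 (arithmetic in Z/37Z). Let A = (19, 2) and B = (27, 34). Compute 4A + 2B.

First 4A:
Double-and-add on 4 = (100)₂. Start with A = (19, 2) for the leading 1-bit.
double: tangent at (19, 2): λ = (3·19² + 21)/(2·2) ≡ 31/4. 4⁻¹ ≡ 28 (mod 37), so λ ≡ 31·28 ≡ 17.
  x = λ² - 19 - 19 = 289 - 38 ≡ 29; y = λ·(19 - 29) - 2 ≡ 13. → (29, 13)
double: tangent at (29, 13): λ = (3·29² + 21)/(2·13) ≡ 28/26. 26⁻¹ ≡ 10 (mod 37) since 26·10 = 260 ≡ 1, so λ ≡ 28·10 ≡ 21.
  x = λ² - 29 - 29 = 441 - 58 ≡ 13; y = λ·(29 - 13) - 13 ≡ 27. → (13, 27)
4A = (13, 27).
Next 2B:
Repeated addition: build up to 2B.
2B: tangent at (27, 34): λ = (3·27² + 21)/(2·34) ≡ 25/31. 31⁻¹ ≡ 6 (mod 37), so λ ≡ 25·6 ≡ 2.
  x = λ² - 27 - 27 = 4 - 54 ≡ 24; y = λ·(27 - 24) - 34 ≡ 9. → (24, 9)
2B = (24, 9).
Finally 4A + 2B:
(13, 27) + (24, 9). λ = (9 - 27)/(24 - 13) ≡ 19/11 mod 37. 11⁻¹ ≡ 27 (mod 37) since 11·27 = 297 ≡ 1, so λ ≡ 32.
  x = λ² - 13 - 24 = 1024 - 37 ≡ 25; y = λ·(13 - 25) - 27 ≡ 33. → (25, 33)

(25, 33)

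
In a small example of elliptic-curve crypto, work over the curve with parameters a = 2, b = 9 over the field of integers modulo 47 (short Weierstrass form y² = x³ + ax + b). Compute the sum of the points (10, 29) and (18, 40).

(4, 38)

(10, 29) + (18, 40). λ = (40 - 29)/(18 - 10) ≡ 11/8 mod 47. 8⁻¹ ≡ 6 (mod 47), so λ ≡ 19.
  x = λ² - 10 - 18 = 361 - 28 ≡ 4; y = λ·(10 - 4) - 29 ≡ 38. → (4, 38)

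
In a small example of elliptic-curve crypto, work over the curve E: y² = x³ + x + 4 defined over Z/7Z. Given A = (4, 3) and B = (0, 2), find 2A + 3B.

First 2A:
Repeated addition: build up to 2A.
2A: tangent at (4, 3): λ = (3·4² + 1)/(2·3) ≡ 0/6. 6⁻¹ ≡ 6 (mod 7), so λ ≡ 0·6 ≡ 0.
  x = λ² - 4 - 4 = 0 - 8 ≡ 6; y = λ·(4 - 6) - 3 ≡ 4. → (6, 4)
2A = (6, 4).
Next 3B:
Repeated addition: build up to 3B.
2B: tangent at (0, 2): λ = (3·0² + 1)/(2·2) ≡ 1/4. 4⁻¹ ≡ 2 (mod 7), so λ ≡ 1·2 ≡ 2.
  x = λ² - 0 - 0 = 4 - 0 ≡ 4; y = λ·(0 - 4) - 2 ≡ 4. → (4, 4)
3B: (4, 4) + (0, 2). λ = (2 - 4)/(0 - 4) ≡ 5/3 mod 7. 3⁻¹ ≡ 5 (mod 7), so λ ≡ 4.
  x = λ² - 4 - 0 = 16 - 4 ≡ 5; y = λ·(4 - 5) - 4 ≡ 6. → (5, 6)
3B = (5, 6).
Finally 2A + 3B:
(6, 4) + (5, 6). λ = (6 - 4)/(5 - 6) ≡ 2/6 mod 7. 6⁻¹ ≡ 6 (mod 7) since 6·6 = 36 ≡ 1, so λ ≡ 5.
  x = λ² - 6 - 5 = 25 - 11 ≡ 0; y = λ·(6 - 0) - 4 ≡ 5. → (0, 5)

(0, 5)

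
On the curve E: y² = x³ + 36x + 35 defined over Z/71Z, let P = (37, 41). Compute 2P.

tangent at (37, 41): λ = (3·37² + 36)/(2·41) ≡ 25/11. 11⁻¹ ≡ 13 (mod 71), so λ ≡ 25·13 ≡ 41.
  x = λ² - 37 - 37 = 1681 - 74 ≡ 45; y = λ·(37 - 45) - 41 ≡ 57. → (45, 57)

(45, 57)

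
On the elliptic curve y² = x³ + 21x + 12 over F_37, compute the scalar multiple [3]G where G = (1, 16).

(33, 30)

Repeated addition: build up to 3G.
2G: tangent at (1, 16): λ = (3·1² + 21)/(2·16) ≡ 24/32. 32⁻¹ ≡ 22 (mod 37), so λ ≡ 24·22 ≡ 10.
  x = λ² - 1 - 1 = 100 - 2 ≡ 24; y = λ·(1 - 24) - 16 ≡ 13. → (24, 13)
3G: (24, 13) + (1, 16). λ = (16 - 13)/(1 - 24) ≡ 3/14 mod 37. 14⁻¹ ≡ 8 (mod 37), so λ ≡ 24.
  x = λ² - 24 - 1 = 576 - 25 ≡ 33; y = λ·(24 - 33) - 13 ≡ 30. → (33, 30)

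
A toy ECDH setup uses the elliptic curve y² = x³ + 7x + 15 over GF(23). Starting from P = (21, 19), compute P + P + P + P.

(7, 19)

Repeated addition: build up to 4P.
2P: tangent at (21, 19): λ = (3·21² + 7)/(2·19) ≡ 19/15. 15⁻¹ ≡ 20 (mod 23) since 15·20 = 300 ≡ 1, so λ ≡ 19·20 ≡ 12.
  x = λ² - 21 - 21 = 144 - 42 ≡ 10; y = λ·(21 - 10) - 19 ≡ 21. → (10, 21)
3P: (10, 21) + (21, 19). λ = (19 - 21)/(21 - 10) ≡ 21/11 mod 23. 11⁻¹ ≡ 21 (mod 23), so λ ≡ 4.
  x = λ² - 10 - 21 = 16 - 31 ≡ 8; y = λ·(10 - 8) - 21 ≡ 10. → (8, 10)
4P: (8, 10) + (21, 19). λ = (19 - 10)/(21 - 8) ≡ 9/13 mod 23. 13⁻¹ ≡ 16 (mod 23), so λ ≡ 6.
  x = λ² - 8 - 21 = 36 - 29 ≡ 7; y = λ·(8 - 7) - 10 ≡ 19. → (7, 19)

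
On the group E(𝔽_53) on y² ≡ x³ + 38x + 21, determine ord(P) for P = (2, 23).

2P: tangent at (2, 23): λ = (3·2² + 38)/(2·23) ≡ 50/46. 46⁻¹ ≡ 15 (mod 53) since 46·15 = 690 ≡ 1, so λ ≡ 50·15 ≡ 8.
  x = λ² - 2 - 2 = 64 - 4 ≡ 7; y = λ·(2 - 7) - 23 ≡ 43. → (7, 43)
3P: (7, 43) + (2, 23). λ = (23 - 43)/(2 - 7) ≡ 33/48 mod 53. 48⁻¹ ≡ 21 (mod 53), so λ ≡ 4.
  x = λ² - 7 - 2 = 16 - 9 ≡ 7; y = λ·(7 - 7) - 43 ≡ 10. → (7, 10)
4P: (7, 10) + (2, 23). λ = (23 - 10)/(2 - 7) ≡ 13/48 mod 53. 48⁻¹ ≡ 21 (mod 53), so λ ≡ 8.
  x = λ² - 7 - 2 = 64 - 9 ≡ 2; y = λ·(7 - 2) - 10 ≡ 30. → (2, 30)
5P: (2, 30) + (2, 23): same x and y₁ ≡ -y₂, so the sum is O.
5P = O, so the order is 5.

5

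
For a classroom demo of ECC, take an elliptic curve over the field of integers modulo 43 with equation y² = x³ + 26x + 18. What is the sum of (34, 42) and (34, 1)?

O

The two points share x = 34 and their y-coordinates satisfy 42 + 1 ≡ 0 (mod 43), so they are inverses. Their sum is 𝒪.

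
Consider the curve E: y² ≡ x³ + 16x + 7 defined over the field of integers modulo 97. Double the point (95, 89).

(1, 86)

tangent at (95, 89): λ = (3·95² + 16)/(2·89) ≡ 28/81. 81⁻¹ ≡ 6 (mod 97), so λ ≡ 28·6 ≡ 71.
  x = λ² - 95 - 95 = 5041 - 190 ≡ 1; y = λ·(95 - 1) - 89 ≡ 86. → (1, 86)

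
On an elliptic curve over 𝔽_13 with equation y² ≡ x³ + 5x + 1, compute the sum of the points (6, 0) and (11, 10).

(0, 12)

(6, 0) + (11, 10). λ = (10 - 0)/(11 - 6) ≡ 10/5 mod 13. 5⁻¹ ≡ 8 (mod 13), so λ ≡ 2.
  x = λ² - 6 - 11 = 4 - 17 ≡ 0; y = λ·(6 - 0) - 0 ≡ 12. → (0, 12)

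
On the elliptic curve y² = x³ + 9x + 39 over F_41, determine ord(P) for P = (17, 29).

3

2P: tangent at (17, 29): λ = (3·17² + 9)/(2·29) ≡ 15/17. 17⁻¹ ≡ 29 (mod 41) since 17·29 = 493 ≡ 1, so λ ≡ 15·29 ≡ 25.
  x = λ² - 17 - 17 = 625 - 34 ≡ 17; y = λ·(17 - 17) - 29 ≡ 12. → (17, 12)
3P: (17, 12) + (17, 29): same x and y₁ ≡ -y₂, so the sum is the point at infinity.
3P = the point at infinity, so the order is 3.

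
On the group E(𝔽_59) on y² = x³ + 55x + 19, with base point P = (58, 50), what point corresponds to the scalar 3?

(26, 26)

Repeated addition: build up to 3P.
2P: tangent at (58, 50): λ = (3·58² + 55)/(2·50) ≡ 58/41. 41⁻¹ ≡ 36 (mod 59) since 41·36 = 1476 ≡ 1, so λ ≡ 58·36 ≡ 23.
  x = λ² - 58 - 58 = 529 - 116 ≡ 0; y = λ·(58 - 0) - 50 ≡ 45. → (0, 45)
3P: (0, 45) + (58, 50). λ = (50 - 45)/(58 - 0) ≡ 5/58 mod 59. 58⁻¹ ≡ 58 (mod 59) since 58·58 = 3364 ≡ 1, so λ ≡ 54.
  x = λ² - 0 - 58 = 2916 - 58 ≡ 26; y = λ·(0 - 26) - 45 ≡ 26. → (26, 26)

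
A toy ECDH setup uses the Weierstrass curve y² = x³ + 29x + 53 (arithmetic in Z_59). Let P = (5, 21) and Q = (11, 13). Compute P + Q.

(12, 8)

(5, 21) + (11, 13). λ = (13 - 21)/(11 - 5) ≡ 51/6 mod 59. 6⁻¹ ≡ 10 (mod 59), so λ ≡ 38.
  x = λ² - 5 - 11 = 1444 - 16 ≡ 12; y = λ·(5 - 12) - 21 ≡ 8. → (12, 8)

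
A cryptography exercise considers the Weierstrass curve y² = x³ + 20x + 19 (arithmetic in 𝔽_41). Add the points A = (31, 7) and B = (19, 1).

(31, 7) + (19, 1). λ = (1 - 7)/(19 - 31) ≡ 35/29 mod 41. 29⁻¹ ≡ 17 (mod 41), so λ ≡ 21.
  x = λ² - 31 - 19 = 441 - 50 ≡ 22; y = λ·(31 - 22) - 7 ≡ 18. → (22, 18)

(22, 18)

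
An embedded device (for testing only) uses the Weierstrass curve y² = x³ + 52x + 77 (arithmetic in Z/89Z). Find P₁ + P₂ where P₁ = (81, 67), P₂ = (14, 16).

(47, 16)

(81, 67) + (14, 16). λ = (16 - 67)/(14 - 81) ≡ 38/22 mod 89. 22⁻¹ ≡ 85 (mod 89), so λ ≡ 26.
  x = λ² - 81 - 14 = 676 - 95 ≡ 47; y = λ·(81 - 47) - 67 ≡ 16. → (47, 16)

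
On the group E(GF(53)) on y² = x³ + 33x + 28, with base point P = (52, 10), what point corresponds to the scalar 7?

(49, 16)

Repeated addition: build up to 7P.
2P: tangent at (52, 10): λ = (3·52² + 33)/(2·10) ≡ 36/20. 20⁻¹ ≡ 8 (mod 53), so λ ≡ 36·8 ≡ 23.
  x = λ² - 52 - 52 = 529 - 104 ≡ 1; y = λ·(52 - 1) - 10 ≡ 50. → (1, 50)
3P: (1, 50) + (52, 10). λ = (10 - 50)/(52 - 1) ≡ 13/51 mod 53. 51⁻¹ ≡ 26 (mod 53), so λ ≡ 20.
  x = λ² - 1 - 52 = 400 - 53 ≡ 29; y = λ·(1 - 29) - 50 ≡ 26. → (29, 26)
4P: (29, 26) + (52, 10). λ = (10 - 26)/(52 - 29) ≡ 37/23 mod 53. 23⁻¹ ≡ 30 (mod 53) since 23·30 = 690 ≡ 1, so λ ≡ 50.
  x = λ² - 29 - 52 = 2500 - 81 ≡ 34; y = λ·(29 - 34) - 26 ≡ 42. → (34, 42)
5P: (34, 42) + (52, 10). λ = (10 - 42)/(52 - 34) ≡ 21/18 mod 53. 18⁻¹ ≡ 3 (mod 53) since 18·3 = 54 ≡ 1, so λ ≡ 10.
  x = λ² - 34 - 52 = 100 - 86 ≡ 14; y = λ·(34 - 14) - 42 ≡ 52. → (14, 52)
6P: (14, 52) + (52, 10). λ = (10 - 52)/(52 - 14) ≡ 11/38 mod 53. 38⁻¹ ≡ 7 (mod 53), so λ ≡ 24.
  x = λ² - 14 - 52 = 576 - 66 ≡ 33; y = λ·(14 - 33) - 52 ≡ 22. → (33, 22)
7P: (33, 22) + (52, 10). λ = (10 - 22)/(52 - 33) ≡ 41/19 mod 53. 19⁻¹ ≡ 14 (mod 53), so λ ≡ 44.
  x = λ² - 33 - 52 = 1936 - 85 ≡ 49; y = λ·(33 - 49) - 22 ≡ 16. → (49, 16)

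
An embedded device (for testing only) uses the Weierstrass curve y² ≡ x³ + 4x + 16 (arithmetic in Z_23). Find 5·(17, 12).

Write G = (17, 12).
Repeated addition: build up to 5G.
2G: tangent at (17, 12): λ = (3·17² + 4)/(2·12) ≡ 20/1. 1⁻¹ ≡ 1 (mod 23) since 1·1 = 1 ≡ 1, so λ ≡ 20·1 ≡ 20.
  x = λ² - 17 - 17 = 400 - 34 ≡ 21; y = λ·(17 - 21) - 12 ≡ 0. → (21, 0)
3G: (21, 0) + (17, 12). λ = (12 - 0)/(17 - 21) ≡ 12/19 mod 23. 19⁻¹ ≡ 17 (mod 23), so λ ≡ 20.
  x = λ² - 21 - 17 = 400 - 38 ≡ 17; y = λ·(21 - 17) - 0 ≡ 11. → (17, 11)
4G: (17, 11) + (17, 12): same x and y₁ ≡ -y₂, so the sum is O.
5G: O + (17, 12) = (17, 12) (identity).

(17, 12)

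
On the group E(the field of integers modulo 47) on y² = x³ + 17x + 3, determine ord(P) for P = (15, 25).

10

2P: tangent at (15, 25): λ = (3·15² + 17)/(2·25) ≡ 34/3. 3⁻¹ ≡ 16 (mod 47), so λ ≡ 34·16 ≡ 27.
  x = λ² - 15 - 15 = 729 - 30 ≡ 41; y = λ·(15 - 41) - 25 ≡ 25. → (41, 25)
3P: (41, 25) + (15, 25). λ = (25 - 25)/(15 - 41) ≡ 0/21 mod 47. 21⁻¹ ≡ 9 (mod 47), so λ ≡ 0.
  x = λ² - 41 - 15 = 0 - 56 ≡ 38; y = λ·(41 - 38) - 25 ≡ 22. → (38, 22)
4P: (38, 22) + (15, 25). λ = (25 - 22)/(15 - 38) ≡ 3/24 mod 47. 24⁻¹ ≡ 2 (mod 47) since 24·2 = 48 ≡ 1, so λ ≡ 6.
  x = λ² - 38 - 15 = 36 - 53 ≡ 30; y = λ·(38 - 30) - 22 ≡ 26. → (30, 26)
5P: (30, 26) + (15, 25). λ = (25 - 26)/(15 - 30) ≡ 46/32 mod 47. 32⁻¹ ≡ 25 (mod 47) since 32·25 = 800 ≡ 1, so λ ≡ 22.
  x = λ² - 30 - 15 = 484 - 45 ≡ 16; y = λ·(30 - 16) - 26 ≡ 0. → (16, 0)
6P: (16, 0) + (15, 25). λ = (25 - 0)/(15 - 16) ≡ 25/46 mod 47. 46⁻¹ ≡ 46 (mod 47) since 46·46 = 2116 ≡ 1, so λ ≡ 22.
  x = λ² - 16 - 15 = 484 - 31 ≡ 30; y = λ·(16 - 30) - 0 ≡ 21. → (30, 21)
7P: (30, 21) + (15, 25). λ = (25 - 21)/(15 - 30) ≡ 4/32 mod 47. 32⁻¹ ≡ 25 (mod 47), so λ ≡ 6.
  x = λ² - 30 - 15 = 36 - 45 ≡ 38; y = λ·(30 - 38) - 21 ≡ 25. → (38, 25)
8P: (38, 25) + (15, 25). λ = (25 - 25)/(15 - 38) ≡ 0/24 mod 47. 24⁻¹ ≡ 2 (mod 47), so λ ≡ 0.
  x = λ² - 38 - 15 = 0 - 53 ≡ 41; y = λ·(38 - 41) - 25 ≡ 22. → (41, 22)
9P: (41, 22) + (15, 25). λ = (25 - 22)/(15 - 41) ≡ 3/21 mod 47. 21⁻¹ ≡ 9 (mod 47), so λ ≡ 27.
  x = λ² - 41 - 15 = 729 - 56 ≡ 15; y = λ·(41 - 15) - 22 ≡ 22. → (15, 22)
10P: (15, 22) + (15, 25): same x and y₁ ≡ -y₂, so the sum is 𝒪.
10P = 𝒪, so the order is 10.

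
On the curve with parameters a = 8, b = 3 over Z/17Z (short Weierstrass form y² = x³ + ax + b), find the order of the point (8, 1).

2P: tangent at (8, 1): λ = (3·8² + 8)/(2·1) ≡ 13/2. 2⁻¹ ≡ 9 (mod 17), so λ ≡ 13·9 ≡ 15.
  x = λ² - 8 - 8 = 225 - 16 ≡ 5; y = λ·(8 - 5) - 1 ≡ 10. → (5, 10)
3P: (5, 10) + (8, 1). λ = (1 - 10)/(8 - 5) ≡ 8/3 mod 17. 3⁻¹ ≡ 6 (mod 17) since 3·6 = 18 ≡ 1, so λ ≡ 14.
  x = λ² - 5 - 8 = 196 - 13 ≡ 13; y = λ·(5 - 13) - 10 ≡ 14. → (13, 14)
4P: (13, 14) + (8, 1). λ = (1 - 14)/(8 - 13) ≡ 4/12 mod 17. 12⁻¹ ≡ 10 (mod 17) since 12·10 = 120 ≡ 1, so λ ≡ 6.
  x = λ² - 13 - 8 = 36 - 21 ≡ 15; y = λ·(13 - 15) - 14 ≡ 8. → (15, 8)
5P: (15, 8) + (8, 1). λ = (1 - 8)/(8 - 15) ≡ 10/10 mod 17. 10⁻¹ ≡ 12 (mod 17) since 10·12 = 120 ≡ 1, so λ ≡ 1.
  x = λ² - 15 - 8 = 1 - 23 ≡ 12; y = λ·(15 - 12) - 8 ≡ 12. → (12, 12)
6P: (12, 12) + (8, 1). λ = (1 - 12)/(8 - 12) ≡ 6/13 mod 17. 13⁻¹ ≡ 4 (mod 17), so λ ≡ 7.
  x = λ² - 12 - 8 = 49 - 20 ≡ 12; y = λ·(12 - 12) - 12 ≡ 5. → (12, 5)
7P: (12, 5) + (8, 1). λ = (1 - 5)/(8 - 12) ≡ 13/13 mod 17. 13⁻¹ ≡ 4 (mod 17), so λ ≡ 1.
  x = λ² - 12 - 8 = 1 - 20 ≡ 15; y = λ·(12 - 15) - 5 ≡ 9. → (15, 9)
8P: (15, 9) + (8, 1). λ = (1 - 9)/(8 - 15) ≡ 9/10 mod 17. 10⁻¹ ≡ 12 (mod 17), so λ ≡ 6.
  x = λ² - 15 - 8 = 36 - 23 ≡ 13; y = λ·(15 - 13) - 9 ≡ 3. → (13, 3)
9P: (13, 3) + (8, 1). λ = (1 - 3)/(8 - 13) ≡ 15/12 mod 17. 12⁻¹ ≡ 10 (mod 17), so λ ≡ 14.
  x = λ² - 13 - 8 = 196 - 21 ≡ 5; y = λ·(13 - 5) - 3 ≡ 7. → (5, 7)
10P: (5, 7) + (8, 1). λ = (1 - 7)/(8 - 5) ≡ 11/3 mod 17. 3⁻¹ ≡ 6 (mod 17) since 3·6 = 18 ≡ 1, so λ ≡ 15.
  x = λ² - 5 - 8 = 225 - 13 ≡ 8; y = λ·(5 - 8) - 7 ≡ 16. → (8, 16)
11P: (8, 16) + (8, 1): same x and y₁ ≡ -y₂, so the sum is 𝒪.
11P = 𝒪, so the order is 11.

11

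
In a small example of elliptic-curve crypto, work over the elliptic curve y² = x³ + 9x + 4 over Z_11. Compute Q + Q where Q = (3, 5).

tangent at (3, 5): λ = (3·3² + 9)/(2·5) ≡ 3/10. 10⁻¹ ≡ 10 (mod 11) since 10·10 = 100 ≡ 1, so λ ≡ 3·10 ≡ 8.
  x = λ² - 3 - 3 = 64 - 6 ≡ 3; y = λ·(3 - 3) - 5 ≡ 6. → (3, 6)

(3, 6)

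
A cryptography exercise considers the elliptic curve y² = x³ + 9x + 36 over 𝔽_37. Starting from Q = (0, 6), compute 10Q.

Double-and-add on 10 = (1010)₂. Start with Q = (0, 6) for the leading 1-bit.
double: tangent at (0, 6): λ = (3·0² + 9)/(2·6) ≡ 9/12. 12⁻¹ ≡ 34 (mod 37), so λ ≡ 9·34 ≡ 10.
  x = λ² - 0 - 0 = 100 - 0 ≡ 26; y = λ·(0 - 26) - 6 ≡ 30. → (26, 30)
double: tangent at (26, 30): λ = (3·26² + 9)/(2·30) ≡ 2/23. 23⁻¹ ≡ 29 (mod 37), so λ ≡ 2·29 ≡ 21.
  x = λ² - 26 - 26 = 441 - 52 ≡ 19; y = λ·(26 - 19) - 30 ≡ 6. → (19, 6)
add Q: (19, 6) + (0, 6). λ = (6 - 6)/(0 - 19) ≡ 0/18 mod 37. 18⁻¹ ≡ 35 (mod 37), so λ ≡ 0.
  x = λ² - 19 - 0 = 0 - 19 ≡ 18; y = λ·(19 - 18) - 6 ≡ 31. → (18, 31)
double: tangent at (18, 31): λ = (3·18² + 9)/(2·31) ≡ 19/25. 25⁻¹ ≡ 3 (mod 37), so λ ≡ 19·3 ≡ 20.
  x = λ² - 18 - 18 = 400 - 36 ≡ 31; y = λ·(18 - 31) - 31 ≡ 5. → (31, 5)

(31, 5)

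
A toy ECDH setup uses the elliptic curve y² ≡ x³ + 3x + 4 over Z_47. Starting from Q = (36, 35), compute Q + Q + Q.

(36, 12)

Repeated addition: build up to 3Q.
2Q: tangent at (36, 35): λ = (3·36² + 3)/(2·35) ≡ 37/23. 23⁻¹ ≡ 45 (mod 47) since 23·45 = 1035 ≡ 1, so λ ≡ 37·45 ≡ 20.
  x = λ² - 36 - 36 = 400 - 72 ≡ 46; y = λ·(36 - 46) - 35 ≡ 0. → (46, 0)
3Q: (46, 0) + (36, 35). λ = (35 - 0)/(36 - 46) ≡ 35/37 mod 47. 37⁻¹ ≡ 14 (mod 47) since 37·14 = 518 ≡ 1, so λ ≡ 20.
  x = λ² - 46 - 36 = 400 - 82 ≡ 36; y = λ·(46 - 36) - 0 ≡ 12. → (36, 12)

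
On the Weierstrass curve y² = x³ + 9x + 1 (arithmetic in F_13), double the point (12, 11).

(11, 12)

tangent at (12, 11): λ = (3·12² + 9)/(2·11) ≡ 12/9. 9⁻¹ ≡ 3 (mod 13), so λ ≡ 12·3 ≡ 10.
  x = λ² - 12 - 12 = 100 - 24 ≡ 11; y = λ·(12 - 11) - 11 ≡ 12. → (11, 12)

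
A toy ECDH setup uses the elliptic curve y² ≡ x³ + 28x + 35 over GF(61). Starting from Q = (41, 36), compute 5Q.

(13, 41)

Double-and-add on 5 = (101)₂. Start with Q = (41, 36) for the leading 1-bit.
double: tangent at (41, 36): λ = (3·41² + 28)/(2·36) ≡ 8/11. 11⁻¹ ≡ 50 (mod 61) since 11·50 = 550 ≡ 1, so λ ≡ 8·50 ≡ 34.
  x = λ² - 41 - 41 = 1156 - 82 ≡ 37; y = λ·(41 - 37) - 36 ≡ 39. → (37, 39)
double: tangent at (37, 39): λ = (3·37² + 28)/(2·39) ≡ 48/17. 17⁻¹ ≡ 18 (mod 61), so λ ≡ 48·18 ≡ 10.
  x = λ² - 37 - 37 = 100 - 74 ≡ 26; y = λ·(37 - 26) - 39 ≡ 10. → (26, 10)
add Q: (26, 10) + (41, 36). λ = (36 - 10)/(41 - 26) ≡ 26/15 mod 61. 15⁻¹ ≡ 57 (mod 61) since 15·57 = 855 ≡ 1, so λ ≡ 18.
  x = λ² - 26 - 41 = 324 - 67 ≡ 13; y = λ·(26 - 13) - 10 ≡ 41. → (13, 41)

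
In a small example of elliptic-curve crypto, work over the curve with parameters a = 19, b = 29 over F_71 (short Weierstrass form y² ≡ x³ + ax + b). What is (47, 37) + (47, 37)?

tangent at (47, 37): λ = (3·47² + 19)/(2·37) ≡ 43/3. 3⁻¹ ≡ 24 (mod 71), so λ ≡ 43·24 ≡ 38.
  x = λ² - 47 - 47 = 1444 - 94 ≡ 1; y = λ·(47 - 1) - 37 ≡ 7. → (1, 7)

(1, 7)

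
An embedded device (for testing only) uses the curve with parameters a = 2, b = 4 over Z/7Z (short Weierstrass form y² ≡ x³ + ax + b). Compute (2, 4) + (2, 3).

The two points share x = 2 and their y-coordinates satisfy 4 + 3 ≡ 0 (mod 7), so they are inverses. Their sum is 𝒪.

O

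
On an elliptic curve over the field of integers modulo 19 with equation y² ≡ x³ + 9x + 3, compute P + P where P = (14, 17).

(14, 2)

tangent at (14, 17): λ = (3·14² + 9)/(2·17) ≡ 8/15. 15⁻¹ ≡ 14 (mod 19) since 15·14 = 210 ≡ 1, so λ ≡ 8·14 ≡ 17.
  x = λ² - 14 - 14 = 289 - 28 ≡ 14; y = λ·(14 - 14) - 17 ≡ 2. → (14, 2)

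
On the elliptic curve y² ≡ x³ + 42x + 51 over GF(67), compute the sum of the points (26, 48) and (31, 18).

(46, 5)

(26, 48) + (31, 18). λ = (18 - 48)/(31 - 26) ≡ 37/5 mod 67. 5⁻¹ ≡ 27 (mod 67) since 5·27 = 135 ≡ 1, so λ ≡ 61.
  x = λ² - 26 - 31 = 3721 - 57 ≡ 46; y = λ·(26 - 46) - 48 ≡ 5. → (46, 5)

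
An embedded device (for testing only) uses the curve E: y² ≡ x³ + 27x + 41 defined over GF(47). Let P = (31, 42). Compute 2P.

(19, 38)

tangent at (31, 42): λ = (3·31² + 27)/(2·42) ≡ 43/37. 37⁻¹ ≡ 14 (mod 47), so λ ≡ 43·14 ≡ 38.
  x = λ² - 31 - 31 = 1444 - 62 ≡ 19; y = λ·(31 - 19) - 42 ≡ 38. → (19, 38)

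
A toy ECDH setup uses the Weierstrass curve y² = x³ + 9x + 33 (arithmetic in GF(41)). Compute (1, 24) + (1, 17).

The two points share x = 1 and their y-coordinates satisfy 24 + 17 ≡ 0 (mod 41), so they are inverses. Their sum is the point at infinity.

O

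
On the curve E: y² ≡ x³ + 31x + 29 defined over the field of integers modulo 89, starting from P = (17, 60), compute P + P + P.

(74, 4)

Repeated addition: build up to 3P.
2P: tangent at (17, 60): λ = (3·17² + 31)/(2·60) ≡ 8/31. 31⁻¹ ≡ 23 (mod 89), so λ ≡ 8·23 ≡ 6.
  x = λ² - 17 - 17 = 36 - 34 ≡ 2; y = λ·(17 - 2) - 60 ≡ 30. → (2, 30)
3P: (2, 30) + (17, 60). λ = (60 - 30)/(17 - 2) ≡ 30/15 mod 89. 15⁻¹ ≡ 6 (mod 89) since 15·6 = 90 ≡ 1, so λ ≡ 2.
  x = λ² - 2 - 17 = 4 - 19 ≡ 74; y = λ·(2 - 74) - 30 ≡ 4. → (74, 4)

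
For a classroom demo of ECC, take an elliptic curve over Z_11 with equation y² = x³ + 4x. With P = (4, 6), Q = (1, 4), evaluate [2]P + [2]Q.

First 2P:
Repeated addition: build up to 2P.
2P: tangent at (4, 6): λ = (3·4² + 4)/(2·6) ≡ 8/1. 1⁻¹ ≡ 1 (mod 11) since 1·1 = 1 ≡ 1, so λ ≡ 8·1 ≡ 8.
  x = λ² - 4 - 4 = 64 - 8 ≡ 1; y = λ·(4 - 1) - 6 ≡ 7. → (1, 7)
2P = (1, 7).
Next 2Q:
Repeated addition: build up to 2Q.
2Q: tangent at (1, 4): λ = (3·1² + 4)/(2·4) ≡ 7/8. 8⁻¹ ≡ 7 (mod 11), so λ ≡ 7·7 ≡ 5.
  x = λ² - 1 - 1 = 25 - 2 ≡ 1; y = λ·(1 - 1) - 4 ≡ 7. → (1, 7)
2Q = (1, 7).
Finally 2P + 2Q:
tangent at (1, 7): λ = (3·1² + 4)/(2·7) ≡ 7/3. 3⁻¹ ≡ 4 (mod 11) since 3·4 = 12 ≡ 1, so λ ≡ 7·4 ≡ 6.
  x = λ² - 1 - 1 = 36 - 2 ≡ 1; y = λ·(1 - 1) - 7 ≡ 4. → (1, 4)

(1, 4)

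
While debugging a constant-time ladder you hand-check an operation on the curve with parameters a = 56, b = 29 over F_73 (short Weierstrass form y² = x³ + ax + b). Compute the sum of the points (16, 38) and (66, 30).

(27, 28)

(16, 38) + (66, 30). λ = (30 - 38)/(66 - 16) ≡ 65/50 mod 73. 50⁻¹ ≡ 19 (mod 73) since 50·19 = 950 ≡ 1, so λ ≡ 67.
  x = λ² - 16 - 66 = 4489 - 82 ≡ 27; y = λ·(16 - 27) - 38 ≡ 28. → (27, 28)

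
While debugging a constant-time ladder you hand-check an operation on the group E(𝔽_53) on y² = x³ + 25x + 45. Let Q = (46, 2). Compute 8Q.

(34, 48)

Double-and-add on 8 = (1000)₂. Start with Q = (46, 2) for the leading 1-bit.
double: tangent at (46, 2): λ = (3·46² + 25)/(2·2) ≡ 13/4. 4⁻¹ ≡ 40 (mod 53), so λ ≡ 13·40 ≡ 43.
  x = λ² - 46 - 46 = 1849 - 92 ≡ 8; y = λ·(46 - 8) - 2 ≡ 42. → (8, 42)
double: tangent at (8, 42): λ = (3·8² + 25)/(2·42) ≡ 5/31. 31⁻¹ ≡ 12 (mod 53) since 31·12 = 372 ≡ 1, so λ ≡ 5·12 ≡ 7.
  x = λ² - 8 - 8 = 49 - 16 ≡ 33; y = λ·(8 - 33) - 42 ≡ 48. → (33, 48)
double: tangent at (33, 48): λ = (3·33² + 25)/(2·48) ≡ 6/43. 43⁻¹ ≡ 37 (mod 53) since 43·37 = 1591 ≡ 1, so λ ≡ 6·37 ≡ 10.
  x = λ² - 33 - 33 = 100 - 66 ≡ 34; y = λ·(33 - 34) - 48 ≡ 48. → (34, 48)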